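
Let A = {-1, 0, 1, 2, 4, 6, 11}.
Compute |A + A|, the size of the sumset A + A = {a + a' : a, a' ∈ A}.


A + A = {a + a' : a, a' ∈ A}; |A| = 7.
General bounds: 2|A| - 1 ≤ |A + A| ≤ |A|(|A|+1)/2, i.e. 13 ≤ |A + A| ≤ 28.
Lower bound 2|A|-1 is attained iff A is an arithmetic progression.
Enumerate sums a + a' for a ≤ a' (symmetric, so this suffices):
a = -1: -1+-1=-2, -1+0=-1, -1+1=0, -1+2=1, -1+4=3, -1+6=5, -1+11=10
a = 0: 0+0=0, 0+1=1, 0+2=2, 0+4=4, 0+6=6, 0+11=11
a = 1: 1+1=2, 1+2=3, 1+4=5, 1+6=7, 1+11=12
a = 2: 2+2=4, 2+4=6, 2+6=8, 2+11=13
a = 4: 4+4=8, 4+6=10, 4+11=15
a = 6: 6+6=12, 6+11=17
a = 11: 11+11=22
Distinct sums: {-2, -1, 0, 1, 2, 3, 4, 5, 6, 7, 8, 10, 11, 12, 13, 15, 17, 22}
|A + A| = 18

|A + A| = 18


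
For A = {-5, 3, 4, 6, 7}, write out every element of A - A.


A - A = {a - a' : a, a' ∈ A}.
Compute a - a' for each ordered pair (a, a'):
a = -5: -5--5=0, -5-3=-8, -5-4=-9, -5-6=-11, -5-7=-12
a = 3: 3--5=8, 3-3=0, 3-4=-1, 3-6=-3, 3-7=-4
a = 4: 4--5=9, 4-3=1, 4-4=0, 4-6=-2, 4-7=-3
a = 6: 6--5=11, 6-3=3, 6-4=2, 6-6=0, 6-7=-1
a = 7: 7--5=12, 7-3=4, 7-4=3, 7-6=1, 7-7=0
Collecting distinct values (and noting 0 appears from a-a):
A - A = {-12, -11, -9, -8, -4, -3, -2, -1, 0, 1, 2, 3, 4, 8, 9, 11, 12}
|A - A| = 17

A - A = {-12, -11, -9, -8, -4, -3, -2, -1, 0, 1, 2, 3, 4, 8, 9, 11, 12}


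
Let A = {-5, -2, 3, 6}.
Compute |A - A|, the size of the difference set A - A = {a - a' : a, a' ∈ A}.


A - A = {a - a' : a, a' ∈ A}; |A| = 4.
Bounds: 2|A|-1 ≤ |A - A| ≤ |A|² - |A| + 1, i.e. 7 ≤ |A - A| ≤ 13.
Note: 0 ∈ A - A always (from a - a). The set is symmetric: if d ∈ A - A then -d ∈ A - A.
Enumerate nonzero differences d = a - a' with a > a' (then include -d):
Positive differences: {3, 5, 8, 11}
Full difference set: {0} ∪ (positive diffs) ∪ (negative diffs).
|A - A| = 1 + 2·4 = 9 (matches direct enumeration: 9).

|A - A| = 9


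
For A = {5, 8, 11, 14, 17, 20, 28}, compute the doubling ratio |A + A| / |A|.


|A| = 7.
Compute A + A by enumerating all 49 pairs.
A + A = {10, 13, 16, 19, 22, 25, 28, 31, 33, 34, 36, 37, 39, 40, 42, 45, 48, 56}, so |A + A| = 18.
K = |A + A| / |A| = 18/7 (already in lowest terms) ≈ 2.5714.
Reference: AP of size 7 gives K = 13/7 ≈ 1.8571; a fully generic set of size 7 gives K ≈ 4.0000.

|A| = 7, |A + A| = 18, K = 18/7.


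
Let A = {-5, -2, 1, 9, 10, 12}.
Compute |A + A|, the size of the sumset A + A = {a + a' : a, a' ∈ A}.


A + A = {a + a' : a, a' ∈ A}; |A| = 6.
General bounds: 2|A| - 1 ≤ |A + A| ≤ |A|(|A|+1)/2, i.e. 11 ≤ |A + A| ≤ 21.
Lower bound 2|A|-1 is attained iff A is an arithmetic progression.
Enumerate sums a + a' for a ≤ a' (symmetric, so this suffices):
a = -5: -5+-5=-10, -5+-2=-7, -5+1=-4, -5+9=4, -5+10=5, -5+12=7
a = -2: -2+-2=-4, -2+1=-1, -2+9=7, -2+10=8, -2+12=10
a = 1: 1+1=2, 1+9=10, 1+10=11, 1+12=13
a = 9: 9+9=18, 9+10=19, 9+12=21
a = 10: 10+10=20, 10+12=22
a = 12: 12+12=24
Distinct sums: {-10, -7, -4, -1, 2, 4, 5, 7, 8, 10, 11, 13, 18, 19, 20, 21, 22, 24}
|A + A| = 18

|A + A| = 18


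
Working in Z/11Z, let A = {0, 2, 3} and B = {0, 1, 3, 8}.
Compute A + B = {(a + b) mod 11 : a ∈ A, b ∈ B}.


Work in Z/11Z: reduce every sum a + b modulo 11.
Enumerate all 12 pairs:
a = 0: 0+0=0, 0+1=1, 0+3=3, 0+8=8
a = 2: 2+0=2, 2+1=3, 2+3=5, 2+8=10
a = 3: 3+0=3, 3+1=4, 3+3=6, 3+8=0
Distinct residues collected: {0, 1, 2, 3, 4, 5, 6, 8, 10}
|A + B| = 9 (out of 11 total residues).

A + B = {0, 1, 2, 3, 4, 5, 6, 8, 10}


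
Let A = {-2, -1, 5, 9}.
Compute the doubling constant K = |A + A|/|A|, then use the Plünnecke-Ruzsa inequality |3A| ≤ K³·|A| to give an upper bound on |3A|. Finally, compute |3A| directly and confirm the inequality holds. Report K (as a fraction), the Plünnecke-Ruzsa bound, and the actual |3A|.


|A| = 4.
Step 1: Compute A + A by enumerating all 16 pairs.
A + A = {-4, -3, -2, 3, 4, 7, 8, 10, 14, 18}, so |A + A| = 10.
Step 2: Doubling constant K = |A + A|/|A| = 10/4 = 10/4 ≈ 2.5000.
Step 3: Plünnecke-Ruzsa gives |3A| ≤ K³·|A| = (2.5000)³ · 4 ≈ 62.5000.
Step 4: Compute 3A = A + A + A directly by enumerating all triples (a,b,c) ∈ A³; |3A| = 20.
Step 5: Check 20 ≤ 62.5000? Yes ✓.

K = 10/4, Plünnecke-Ruzsa bound K³|A| ≈ 62.5000, |3A| = 20, inequality holds.


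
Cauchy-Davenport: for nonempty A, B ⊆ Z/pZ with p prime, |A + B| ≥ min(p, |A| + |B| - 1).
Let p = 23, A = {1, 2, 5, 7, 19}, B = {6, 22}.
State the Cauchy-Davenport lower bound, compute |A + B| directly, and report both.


Cauchy-Davenport: |A + B| ≥ min(p, |A| + |B| - 1) for A, B nonempty in Z/pZ.
|A| = 5, |B| = 2, p = 23.
CD lower bound = min(23, 5 + 2 - 1) = min(23, 6) = 6.
Compute A + B mod 23 directly:
a = 1: 1+6=7, 1+22=0
a = 2: 2+6=8, 2+22=1
a = 5: 5+6=11, 5+22=4
a = 7: 7+6=13, 7+22=6
a = 19: 19+6=2, 19+22=18
A + B = {0, 1, 2, 4, 6, 7, 8, 11, 13, 18}, so |A + B| = 10.
Verify: 10 ≥ 6? Yes ✓.

CD lower bound = 6, actual |A + B| = 10.


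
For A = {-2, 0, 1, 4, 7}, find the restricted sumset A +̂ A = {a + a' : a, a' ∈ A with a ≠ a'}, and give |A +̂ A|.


Restricted sumset: A +̂ A = {a + a' : a ∈ A, a' ∈ A, a ≠ a'}.
Equivalently, take A + A and drop any sum 2a that is achievable ONLY as a + a for a ∈ A (i.e. sums representable only with equal summands).
Enumerate pairs (a, a') with a < a' (symmetric, so each unordered pair gives one sum; this covers all a ≠ a'):
  -2 + 0 = -2
  -2 + 1 = -1
  -2 + 4 = 2
  -2 + 7 = 5
  0 + 1 = 1
  0 + 4 = 4
  0 + 7 = 7
  1 + 4 = 5
  1 + 7 = 8
  4 + 7 = 11
Collected distinct sums: {-2, -1, 1, 2, 4, 5, 7, 8, 11}
|A +̂ A| = 9
(Reference bound: |A +̂ A| ≥ 2|A| - 3 for |A| ≥ 2, with |A| = 5 giving ≥ 7.)

|A +̂ A| = 9


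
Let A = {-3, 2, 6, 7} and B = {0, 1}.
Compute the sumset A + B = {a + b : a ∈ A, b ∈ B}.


A + B = {a + b : a ∈ A, b ∈ B}.
Enumerate all |A|·|B| = 4·2 = 8 pairs (a, b) and collect distinct sums.
a = -3: -3+0=-3, -3+1=-2
a = 2: 2+0=2, 2+1=3
a = 6: 6+0=6, 6+1=7
a = 7: 7+0=7, 7+1=8
Collecting distinct sums: A + B = {-3, -2, 2, 3, 6, 7, 8}
|A + B| = 7

A + B = {-3, -2, 2, 3, 6, 7, 8}


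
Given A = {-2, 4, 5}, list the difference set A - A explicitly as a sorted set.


A - A = {a - a' : a, a' ∈ A}.
Compute a - a' for each ordered pair (a, a'):
a = -2: -2--2=0, -2-4=-6, -2-5=-7
a = 4: 4--2=6, 4-4=0, 4-5=-1
a = 5: 5--2=7, 5-4=1, 5-5=0
Collecting distinct values (and noting 0 appears from a-a):
A - A = {-7, -6, -1, 0, 1, 6, 7}
|A - A| = 7

A - A = {-7, -6, -1, 0, 1, 6, 7}


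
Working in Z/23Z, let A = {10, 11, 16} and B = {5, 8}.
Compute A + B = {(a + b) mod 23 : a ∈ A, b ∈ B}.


Work in Z/23Z: reduce every sum a + b modulo 23.
Enumerate all 6 pairs:
a = 10: 10+5=15, 10+8=18
a = 11: 11+5=16, 11+8=19
a = 16: 16+5=21, 16+8=1
Distinct residues collected: {1, 15, 16, 18, 19, 21}
|A + B| = 6 (out of 23 total residues).

A + B = {1, 15, 16, 18, 19, 21}


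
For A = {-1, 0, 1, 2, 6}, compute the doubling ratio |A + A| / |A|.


|A| = 5.
Compute A + A by enumerating all 25 pairs.
A + A = {-2, -1, 0, 1, 2, 3, 4, 5, 6, 7, 8, 12}, so |A + A| = 12.
K = |A + A| / |A| = 12/5 (already in lowest terms) ≈ 2.4000.
Reference: AP of size 5 gives K = 9/5 ≈ 1.8000; a fully generic set of size 5 gives K ≈ 3.0000.

|A| = 5, |A + A| = 12, K = 12/5.


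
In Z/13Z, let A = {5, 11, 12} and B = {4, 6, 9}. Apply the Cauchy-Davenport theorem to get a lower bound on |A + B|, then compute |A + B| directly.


Cauchy-Davenport: |A + B| ≥ min(p, |A| + |B| - 1) for A, B nonempty in Z/pZ.
|A| = 3, |B| = 3, p = 13.
CD lower bound = min(13, 3 + 3 - 1) = min(13, 5) = 5.
Compute A + B mod 13 directly:
a = 5: 5+4=9, 5+6=11, 5+9=1
a = 11: 11+4=2, 11+6=4, 11+9=7
a = 12: 12+4=3, 12+6=5, 12+9=8
A + B = {1, 2, 3, 4, 5, 7, 8, 9, 11}, so |A + B| = 9.
Verify: 9 ≥ 5? Yes ✓.

CD lower bound = 5, actual |A + B| = 9.


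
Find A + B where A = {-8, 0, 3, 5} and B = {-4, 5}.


A + B = {a + b : a ∈ A, b ∈ B}.
Enumerate all |A|·|B| = 4·2 = 8 pairs (a, b) and collect distinct sums.
a = -8: -8+-4=-12, -8+5=-3
a = 0: 0+-4=-4, 0+5=5
a = 3: 3+-4=-1, 3+5=8
a = 5: 5+-4=1, 5+5=10
Collecting distinct sums: A + B = {-12, -4, -3, -1, 1, 5, 8, 10}
|A + B| = 8

A + B = {-12, -4, -3, -1, 1, 5, 8, 10}


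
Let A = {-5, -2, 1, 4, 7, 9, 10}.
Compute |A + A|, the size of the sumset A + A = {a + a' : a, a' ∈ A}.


A + A = {a + a' : a, a' ∈ A}; |A| = 7.
General bounds: 2|A| - 1 ≤ |A + A| ≤ |A|(|A|+1)/2, i.e. 13 ≤ |A + A| ≤ 28.
Lower bound 2|A|-1 is attained iff A is an arithmetic progression.
Enumerate sums a + a' for a ≤ a' (symmetric, so this suffices):
a = -5: -5+-5=-10, -5+-2=-7, -5+1=-4, -5+4=-1, -5+7=2, -5+9=4, -5+10=5
a = -2: -2+-2=-4, -2+1=-1, -2+4=2, -2+7=5, -2+9=7, -2+10=8
a = 1: 1+1=2, 1+4=5, 1+7=8, 1+9=10, 1+10=11
a = 4: 4+4=8, 4+7=11, 4+9=13, 4+10=14
a = 7: 7+7=14, 7+9=16, 7+10=17
a = 9: 9+9=18, 9+10=19
a = 10: 10+10=20
Distinct sums: {-10, -7, -4, -1, 2, 4, 5, 7, 8, 10, 11, 13, 14, 16, 17, 18, 19, 20}
|A + A| = 18

|A + A| = 18


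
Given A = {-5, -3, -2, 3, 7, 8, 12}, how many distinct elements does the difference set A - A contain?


A - A = {a - a' : a, a' ∈ A}; |A| = 7.
Bounds: 2|A|-1 ≤ |A - A| ≤ |A|² - |A| + 1, i.e. 13 ≤ |A - A| ≤ 43.
Note: 0 ∈ A - A always (from a - a). The set is symmetric: if d ∈ A - A then -d ∈ A - A.
Enumerate nonzero differences d = a - a' with a > a' (then include -d):
Positive differences: {1, 2, 3, 4, 5, 6, 8, 9, 10, 11, 12, 13, 14, 15, 17}
Full difference set: {0} ∪ (positive diffs) ∪ (negative diffs).
|A - A| = 1 + 2·15 = 31 (matches direct enumeration: 31).

|A - A| = 31


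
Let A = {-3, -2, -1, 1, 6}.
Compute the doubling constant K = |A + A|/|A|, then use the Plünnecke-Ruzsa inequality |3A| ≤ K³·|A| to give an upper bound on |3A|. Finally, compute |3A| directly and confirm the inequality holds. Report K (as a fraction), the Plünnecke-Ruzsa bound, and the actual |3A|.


|A| = 5.
Step 1: Compute A + A by enumerating all 25 pairs.
A + A = {-6, -5, -4, -3, -2, -1, 0, 2, 3, 4, 5, 7, 12}, so |A + A| = 13.
Step 2: Doubling constant K = |A + A|/|A| = 13/5 = 13/5 ≈ 2.6000.
Step 3: Plünnecke-Ruzsa gives |3A| ≤ K³·|A| = (2.6000)³ · 5 ≈ 87.8800.
Step 4: Compute 3A = A + A + A directly by enumerating all triples (a,b,c) ∈ A³; |3A| = 22.
Step 5: Check 22 ≤ 87.8800? Yes ✓.

K = 13/5, Plünnecke-Ruzsa bound K³|A| ≈ 87.8800, |3A| = 22, inequality holds.


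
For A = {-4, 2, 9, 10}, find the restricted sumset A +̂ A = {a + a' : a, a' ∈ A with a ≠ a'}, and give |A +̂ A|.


Restricted sumset: A +̂ A = {a + a' : a ∈ A, a' ∈ A, a ≠ a'}.
Equivalently, take A + A and drop any sum 2a that is achievable ONLY as a + a for a ∈ A (i.e. sums representable only with equal summands).
Enumerate pairs (a, a') with a < a' (symmetric, so each unordered pair gives one sum; this covers all a ≠ a'):
  -4 + 2 = -2
  -4 + 9 = 5
  -4 + 10 = 6
  2 + 9 = 11
  2 + 10 = 12
  9 + 10 = 19
Collected distinct sums: {-2, 5, 6, 11, 12, 19}
|A +̂ A| = 6
(Reference bound: |A +̂ A| ≥ 2|A| - 3 for |A| ≥ 2, with |A| = 4 giving ≥ 5.)

|A +̂ A| = 6


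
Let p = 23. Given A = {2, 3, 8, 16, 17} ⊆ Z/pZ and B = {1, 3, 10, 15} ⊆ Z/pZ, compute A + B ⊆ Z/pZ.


Work in Z/23Z: reduce every sum a + b modulo 23.
Enumerate all 20 pairs:
a = 2: 2+1=3, 2+3=5, 2+10=12, 2+15=17
a = 3: 3+1=4, 3+3=6, 3+10=13, 3+15=18
a = 8: 8+1=9, 8+3=11, 8+10=18, 8+15=0
a = 16: 16+1=17, 16+3=19, 16+10=3, 16+15=8
a = 17: 17+1=18, 17+3=20, 17+10=4, 17+15=9
Distinct residues collected: {0, 3, 4, 5, 6, 8, 9, 11, 12, 13, 17, 18, 19, 20}
|A + B| = 14 (out of 23 total residues).

A + B = {0, 3, 4, 5, 6, 8, 9, 11, 12, 13, 17, 18, 19, 20}


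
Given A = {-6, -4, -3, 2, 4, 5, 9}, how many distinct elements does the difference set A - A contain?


A - A = {a - a' : a, a' ∈ A}; |A| = 7.
Bounds: 2|A|-1 ≤ |A - A| ≤ |A|² - |A| + 1, i.e. 13 ≤ |A - A| ≤ 43.
Note: 0 ∈ A - A always (from a - a). The set is symmetric: if d ∈ A - A then -d ∈ A - A.
Enumerate nonzero differences d = a - a' with a > a' (then include -d):
Positive differences: {1, 2, 3, 4, 5, 6, 7, 8, 9, 10, 11, 12, 13, 15}
Full difference set: {0} ∪ (positive diffs) ∪ (negative diffs).
|A - A| = 1 + 2·14 = 29 (matches direct enumeration: 29).

|A - A| = 29


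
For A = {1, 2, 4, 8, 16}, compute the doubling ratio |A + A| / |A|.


|A| = 5.
Compute A + A by enumerating all 25 pairs.
A + A = {2, 3, 4, 5, 6, 8, 9, 10, 12, 16, 17, 18, 20, 24, 32}, so |A + A| = 15.
K = |A + A| / |A| = 15/5 = 3/1 ≈ 3.0000.
Reference: AP of size 5 gives K = 9/5 ≈ 1.8000; a fully generic set of size 5 gives K ≈ 3.0000.

|A| = 5, |A + A| = 15, K = 15/5 = 3/1.


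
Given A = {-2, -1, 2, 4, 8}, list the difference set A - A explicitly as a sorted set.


A - A = {a - a' : a, a' ∈ A}.
Compute a - a' for each ordered pair (a, a'):
a = -2: -2--2=0, -2--1=-1, -2-2=-4, -2-4=-6, -2-8=-10
a = -1: -1--2=1, -1--1=0, -1-2=-3, -1-4=-5, -1-8=-9
a = 2: 2--2=4, 2--1=3, 2-2=0, 2-4=-2, 2-8=-6
a = 4: 4--2=6, 4--1=5, 4-2=2, 4-4=0, 4-8=-4
a = 8: 8--2=10, 8--1=9, 8-2=6, 8-4=4, 8-8=0
Collecting distinct values (and noting 0 appears from a-a):
A - A = {-10, -9, -6, -5, -4, -3, -2, -1, 0, 1, 2, 3, 4, 5, 6, 9, 10}
|A - A| = 17

A - A = {-10, -9, -6, -5, -4, -3, -2, -1, 0, 1, 2, 3, 4, 5, 6, 9, 10}


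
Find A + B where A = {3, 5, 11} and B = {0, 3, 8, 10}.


A + B = {a + b : a ∈ A, b ∈ B}.
Enumerate all |A|·|B| = 3·4 = 12 pairs (a, b) and collect distinct sums.
a = 3: 3+0=3, 3+3=6, 3+8=11, 3+10=13
a = 5: 5+0=5, 5+3=8, 5+8=13, 5+10=15
a = 11: 11+0=11, 11+3=14, 11+8=19, 11+10=21
Collecting distinct sums: A + B = {3, 5, 6, 8, 11, 13, 14, 15, 19, 21}
|A + B| = 10

A + B = {3, 5, 6, 8, 11, 13, 14, 15, 19, 21}


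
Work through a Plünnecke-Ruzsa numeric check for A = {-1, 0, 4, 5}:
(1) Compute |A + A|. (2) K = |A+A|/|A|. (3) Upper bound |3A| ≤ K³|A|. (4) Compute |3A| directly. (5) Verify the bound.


|A| = 4.
Step 1: Compute A + A by enumerating all 16 pairs.
A + A = {-2, -1, 0, 3, 4, 5, 8, 9, 10}, so |A + A| = 9.
Step 2: Doubling constant K = |A + A|/|A| = 9/4 = 9/4 ≈ 2.2500.
Step 3: Plünnecke-Ruzsa gives |3A| ≤ K³·|A| = (2.2500)³ · 4 ≈ 45.5625.
Step 4: Compute 3A = A + A + A directly by enumerating all triples (a,b,c) ∈ A³; |3A| = 16.
Step 5: Check 16 ≤ 45.5625? Yes ✓.

K = 9/4, Plünnecke-Ruzsa bound K³|A| ≈ 45.5625, |3A| = 16, inequality holds.


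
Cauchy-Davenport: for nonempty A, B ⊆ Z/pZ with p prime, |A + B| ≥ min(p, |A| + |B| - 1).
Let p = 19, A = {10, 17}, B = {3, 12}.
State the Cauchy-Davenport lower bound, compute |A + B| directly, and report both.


Cauchy-Davenport: |A + B| ≥ min(p, |A| + |B| - 1) for A, B nonempty in Z/pZ.
|A| = 2, |B| = 2, p = 19.
CD lower bound = min(19, 2 + 2 - 1) = min(19, 3) = 3.
Compute A + B mod 19 directly:
a = 10: 10+3=13, 10+12=3
a = 17: 17+3=1, 17+12=10
A + B = {1, 3, 10, 13}, so |A + B| = 4.
Verify: 4 ≥ 3? Yes ✓.

CD lower bound = 3, actual |A + B| = 4.


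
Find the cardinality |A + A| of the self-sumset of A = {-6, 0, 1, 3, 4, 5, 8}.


A + A = {a + a' : a, a' ∈ A}; |A| = 7.
General bounds: 2|A| - 1 ≤ |A + A| ≤ |A|(|A|+1)/2, i.e. 13 ≤ |A + A| ≤ 28.
Lower bound 2|A|-1 is attained iff A is an arithmetic progression.
Enumerate sums a + a' for a ≤ a' (symmetric, so this suffices):
a = -6: -6+-6=-12, -6+0=-6, -6+1=-5, -6+3=-3, -6+4=-2, -6+5=-1, -6+8=2
a = 0: 0+0=0, 0+1=1, 0+3=3, 0+4=4, 0+5=5, 0+8=8
a = 1: 1+1=2, 1+3=4, 1+4=5, 1+5=6, 1+8=9
a = 3: 3+3=6, 3+4=7, 3+5=8, 3+8=11
a = 4: 4+4=8, 4+5=9, 4+8=12
a = 5: 5+5=10, 5+8=13
a = 8: 8+8=16
Distinct sums: {-12, -6, -5, -3, -2, -1, 0, 1, 2, 3, 4, 5, 6, 7, 8, 9, 10, 11, 12, 13, 16}
|A + A| = 21

|A + A| = 21


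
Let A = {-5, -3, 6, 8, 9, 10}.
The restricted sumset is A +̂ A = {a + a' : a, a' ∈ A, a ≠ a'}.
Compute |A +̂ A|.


Restricted sumset: A +̂ A = {a + a' : a ∈ A, a' ∈ A, a ≠ a'}.
Equivalently, take A + A and drop any sum 2a that is achievable ONLY as a + a for a ∈ A (i.e. sums representable only with equal summands).
Enumerate pairs (a, a') with a < a' (symmetric, so each unordered pair gives one sum; this covers all a ≠ a'):
  -5 + -3 = -8
  -5 + 6 = 1
  -5 + 8 = 3
  -5 + 9 = 4
  -5 + 10 = 5
  -3 + 6 = 3
  -3 + 8 = 5
  -3 + 9 = 6
  -3 + 10 = 7
  6 + 8 = 14
  6 + 9 = 15
  6 + 10 = 16
  8 + 9 = 17
  8 + 10 = 18
  9 + 10 = 19
Collected distinct sums: {-8, 1, 3, 4, 5, 6, 7, 14, 15, 16, 17, 18, 19}
|A +̂ A| = 13
(Reference bound: |A +̂ A| ≥ 2|A| - 3 for |A| ≥ 2, with |A| = 6 giving ≥ 9.)

|A +̂ A| = 13


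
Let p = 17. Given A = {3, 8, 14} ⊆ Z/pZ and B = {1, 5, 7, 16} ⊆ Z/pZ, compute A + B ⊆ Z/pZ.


Work in Z/17Z: reduce every sum a + b modulo 17.
Enumerate all 12 pairs:
a = 3: 3+1=4, 3+5=8, 3+7=10, 3+16=2
a = 8: 8+1=9, 8+5=13, 8+7=15, 8+16=7
a = 14: 14+1=15, 14+5=2, 14+7=4, 14+16=13
Distinct residues collected: {2, 4, 7, 8, 9, 10, 13, 15}
|A + B| = 8 (out of 17 total residues).

A + B = {2, 4, 7, 8, 9, 10, 13, 15}


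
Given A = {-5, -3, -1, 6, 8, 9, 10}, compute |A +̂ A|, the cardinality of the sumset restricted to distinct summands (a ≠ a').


Restricted sumset: A +̂ A = {a + a' : a ∈ A, a' ∈ A, a ≠ a'}.
Equivalently, take A + A and drop any sum 2a that is achievable ONLY as a + a for a ∈ A (i.e. sums representable only with equal summands).
Enumerate pairs (a, a') with a < a' (symmetric, so each unordered pair gives one sum; this covers all a ≠ a'):
  -5 + -3 = -8
  -5 + -1 = -6
  -5 + 6 = 1
  -5 + 8 = 3
  -5 + 9 = 4
  -5 + 10 = 5
  -3 + -1 = -4
  -3 + 6 = 3
  -3 + 8 = 5
  -3 + 9 = 6
  -3 + 10 = 7
  -1 + 6 = 5
  -1 + 8 = 7
  -1 + 9 = 8
  -1 + 10 = 9
  6 + 8 = 14
  6 + 9 = 15
  6 + 10 = 16
  8 + 9 = 17
  8 + 10 = 18
  9 + 10 = 19
Collected distinct sums: {-8, -6, -4, 1, 3, 4, 5, 6, 7, 8, 9, 14, 15, 16, 17, 18, 19}
|A +̂ A| = 17
(Reference bound: |A +̂ A| ≥ 2|A| - 3 for |A| ≥ 2, with |A| = 7 giving ≥ 11.)

|A +̂ A| = 17


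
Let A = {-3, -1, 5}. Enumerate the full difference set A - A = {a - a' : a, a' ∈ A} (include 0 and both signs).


A - A = {a - a' : a, a' ∈ A}.
Compute a - a' for each ordered pair (a, a'):
a = -3: -3--3=0, -3--1=-2, -3-5=-8
a = -1: -1--3=2, -1--1=0, -1-5=-6
a = 5: 5--3=8, 5--1=6, 5-5=0
Collecting distinct values (and noting 0 appears from a-a):
A - A = {-8, -6, -2, 0, 2, 6, 8}
|A - A| = 7

A - A = {-8, -6, -2, 0, 2, 6, 8}


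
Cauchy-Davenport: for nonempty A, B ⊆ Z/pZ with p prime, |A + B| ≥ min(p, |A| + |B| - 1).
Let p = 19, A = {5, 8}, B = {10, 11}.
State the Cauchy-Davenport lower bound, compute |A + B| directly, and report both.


Cauchy-Davenport: |A + B| ≥ min(p, |A| + |B| - 1) for A, B nonempty in Z/pZ.
|A| = 2, |B| = 2, p = 19.
CD lower bound = min(19, 2 + 2 - 1) = min(19, 3) = 3.
Compute A + B mod 19 directly:
a = 5: 5+10=15, 5+11=16
a = 8: 8+10=18, 8+11=0
A + B = {0, 15, 16, 18}, so |A + B| = 4.
Verify: 4 ≥ 3? Yes ✓.

CD lower bound = 3, actual |A + B| = 4.


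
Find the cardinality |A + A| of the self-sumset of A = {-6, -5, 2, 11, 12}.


A + A = {a + a' : a, a' ∈ A}; |A| = 5.
General bounds: 2|A| - 1 ≤ |A + A| ≤ |A|(|A|+1)/2, i.e. 9 ≤ |A + A| ≤ 15.
Lower bound 2|A|-1 is attained iff A is an arithmetic progression.
Enumerate sums a + a' for a ≤ a' (symmetric, so this suffices):
a = -6: -6+-6=-12, -6+-5=-11, -6+2=-4, -6+11=5, -6+12=6
a = -5: -5+-5=-10, -5+2=-3, -5+11=6, -5+12=7
a = 2: 2+2=4, 2+11=13, 2+12=14
a = 11: 11+11=22, 11+12=23
a = 12: 12+12=24
Distinct sums: {-12, -11, -10, -4, -3, 4, 5, 6, 7, 13, 14, 22, 23, 24}
|A + A| = 14

|A + A| = 14


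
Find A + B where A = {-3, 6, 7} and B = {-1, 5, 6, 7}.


A + B = {a + b : a ∈ A, b ∈ B}.
Enumerate all |A|·|B| = 3·4 = 12 pairs (a, b) and collect distinct sums.
a = -3: -3+-1=-4, -3+5=2, -3+6=3, -3+7=4
a = 6: 6+-1=5, 6+5=11, 6+6=12, 6+7=13
a = 7: 7+-1=6, 7+5=12, 7+6=13, 7+7=14
Collecting distinct sums: A + B = {-4, 2, 3, 4, 5, 6, 11, 12, 13, 14}
|A + B| = 10

A + B = {-4, 2, 3, 4, 5, 6, 11, 12, 13, 14}


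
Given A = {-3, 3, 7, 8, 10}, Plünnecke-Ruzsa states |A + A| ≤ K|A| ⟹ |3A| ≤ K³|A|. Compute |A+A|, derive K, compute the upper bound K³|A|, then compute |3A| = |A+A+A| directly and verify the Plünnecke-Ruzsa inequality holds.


|A| = 5.
Step 1: Compute A + A by enumerating all 25 pairs.
A + A = {-6, 0, 4, 5, 6, 7, 10, 11, 13, 14, 15, 16, 17, 18, 20}, so |A + A| = 15.
Step 2: Doubling constant K = |A + A|/|A| = 15/5 = 15/5 ≈ 3.0000.
Step 3: Plünnecke-Ruzsa gives |3A| ≤ K³·|A| = (3.0000)³ · 5 ≈ 135.0000.
Step 4: Compute 3A = A + A + A directly by enumerating all triples (a,b,c) ∈ A³; |3A| = 29.
Step 5: Check 29 ≤ 135.0000? Yes ✓.

K = 15/5, Plünnecke-Ruzsa bound K³|A| ≈ 135.0000, |3A| = 29, inequality holds.


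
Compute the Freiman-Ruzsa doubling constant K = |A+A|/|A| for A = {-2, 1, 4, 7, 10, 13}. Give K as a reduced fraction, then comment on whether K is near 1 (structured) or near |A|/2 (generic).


|A| = 6.
Compute A + A by enumerating all 36 pairs.
A + A = {-4, -1, 2, 5, 8, 11, 14, 17, 20, 23, 26}, so |A + A| = 11.
K = |A + A| / |A| = 11/6 (already in lowest terms) ≈ 1.8333.
Reference: AP of size 6 gives K = 11/6 ≈ 1.8333; a fully generic set of size 6 gives K ≈ 3.5000.

|A| = 6, |A + A| = 11, K = 11/6.


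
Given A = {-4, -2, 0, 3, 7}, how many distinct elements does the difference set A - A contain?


A - A = {a - a' : a, a' ∈ A}; |A| = 5.
Bounds: 2|A|-1 ≤ |A - A| ≤ |A|² - |A| + 1, i.e. 9 ≤ |A - A| ≤ 21.
Note: 0 ∈ A - A always (from a - a). The set is symmetric: if d ∈ A - A then -d ∈ A - A.
Enumerate nonzero differences d = a - a' with a > a' (then include -d):
Positive differences: {2, 3, 4, 5, 7, 9, 11}
Full difference set: {0} ∪ (positive diffs) ∪ (negative diffs).
|A - A| = 1 + 2·7 = 15 (matches direct enumeration: 15).

|A - A| = 15


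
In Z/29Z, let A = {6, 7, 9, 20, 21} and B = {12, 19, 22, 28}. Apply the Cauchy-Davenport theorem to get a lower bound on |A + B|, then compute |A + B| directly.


Cauchy-Davenport: |A + B| ≥ min(p, |A| + |B| - 1) for A, B nonempty in Z/pZ.
|A| = 5, |B| = 4, p = 29.
CD lower bound = min(29, 5 + 4 - 1) = min(29, 8) = 8.
Compute A + B mod 29 directly:
a = 6: 6+12=18, 6+19=25, 6+22=28, 6+28=5
a = 7: 7+12=19, 7+19=26, 7+22=0, 7+28=6
a = 9: 9+12=21, 9+19=28, 9+22=2, 9+28=8
a = 20: 20+12=3, 20+19=10, 20+22=13, 20+28=19
a = 21: 21+12=4, 21+19=11, 21+22=14, 21+28=20
A + B = {0, 2, 3, 4, 5, 6, 8, 10, 11, 13, 14, 18, 19, 20, 21, 25, 26, 28}, so |A + B| = 18.
Verify: 18 ≥ 8? Yes ✓.

CD lower bound = 8, actual |A + B| = 18.


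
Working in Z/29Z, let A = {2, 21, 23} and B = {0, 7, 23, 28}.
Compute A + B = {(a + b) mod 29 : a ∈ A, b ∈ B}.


Work in Z/29Z: reduce every sum a + b modulo 29.
Enumerate all 12 pairs:
a = 2: 2+0=2, 2+7=9, 2+23=25, 2+28=1
a = 21: 21+0=21, 21+7=28, 21+23=15, 21+28=20
a = 23: 23+0=23, 23+7=1, 23+23=17, 23+28=22
Distinct residues collected: {1, 2, 9, 15, 17, 20, 21, 22, 23, 25, 28}
|A + B| = 11 (out of 29 total residues).

A + B = {1, 2, 9, 15, 17, 20, 21, 22, 23, 25, 28}


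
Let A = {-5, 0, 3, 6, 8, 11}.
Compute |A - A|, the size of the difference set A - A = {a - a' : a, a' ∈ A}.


A - A = {a - a' : a, a' ∈ A}; |A| = 6.
Bounds: 2|A|-1 ≤ |A - A| ≤ |A|² - |A| + 1, i.e. 11 ≤ |A - A| ≤ 31.
Note: 0 ∈ A - A always (from a - a). The set is symmetric: if d ∈ A - A then -d ∈ A - A.
Enumerate nonzero differences d = a - a' with a > a' (then include -d):
Positive differences: {2, 3, 5, 6, 8, 11, 13, 16}
Full difference set: {0} ∪ (positive diffs) ∪ (negative diffs).
|A - A| = 1 + 2·8 = 17 (matches direct enumeration: 17).

|A - A| = 17


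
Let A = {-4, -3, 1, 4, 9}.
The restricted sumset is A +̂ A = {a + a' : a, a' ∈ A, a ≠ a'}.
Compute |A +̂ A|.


Restricted sumset: A +̂ A = {a + a' : a ∈ A, a' ∈ A, a ≠ a'}.
Equivalently, take A + A and drop any sum 2a that is achievable ONLY as a + a for a ∈ A (i.e. sums representable only with equal summands).
Enumerate pairs (a, a') with a < a' (symmetric, so each unordered pair gives one sum; this covers all a ≠ a'):
  -4 + -3 = -7
  -4 + 1 = -3
  -4 + 4 = 0
  -4 + 9 = 5
  -3 + 1 = -2
  -3 + 4 = 1
  -3 + 9 = 6
  1 + 4 = 5
  1 + 9 = 10
  4 + 9 = 13
Collected distinct sums: {-7, -3, -2, 0, 1, 5, 6, 10, 13}
|A +̂ A| = 9
(Reference bound: |A +̂ A| ≥ 2|A| - 3 for |A| ≥ 2, with |A| = 5 giving ≥ 7.)

|A +̂ A| = 9


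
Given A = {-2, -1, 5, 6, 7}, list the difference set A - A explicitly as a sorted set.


A - A = {a - a' : a, a' ∈ A}.
Compute a - a' for each ordered pair (a, a'):
a = -2: -2--2=0, -2--1=-1, -2-5=-7, -2-6=-8, -2-7=-9
a = -1: -1--2=1, -1--1=0, -1-5=-6, -1-6=-7, -1-7=-8
a = 5: 5--2=7, 5--1=6, 5-5=0, 5-6=-1, 5-7=-2
a = 6: 6--2=8, 6--1=7, 6-5=1, 6-6=0, 6-7=-1
a = 7: 7--2=9, 7--1=8, 7-5=2, 7-6=1, 7-7=0
Collecting distinct values (and noting 0 appears from a-a):
A - A = {-9, -8, -7, -6, -2, -1, 0, 1, 2, 6, 7, 8, 9}
|A - A| = 13

A - A = {-9, -8, -7, -6, -2, -1, 0, 1, 2, 6, 7, 8, 9}


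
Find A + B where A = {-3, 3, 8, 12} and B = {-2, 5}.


A + B = {a + b : a ∈ A, b ∈ B}.
Enumerate all |A|·|B| = 4·2 = 8 pairs (a, b) and collect distinct sums.
a = -3: -3+-2=-5, -3+5=2
a = 3: 3+-2=1, 3+5=8
a = 8: 8+-2=6, 8+5=13
a = 12: 12+-2=10, 12+5=17
Collecting distinct sums: A + B = {-5, 1, 2, 6, 8, 10, 13, 17}
|A + B| = 8

A + B = {-5, 1, 2, 6, 8, 10, 13, 17}


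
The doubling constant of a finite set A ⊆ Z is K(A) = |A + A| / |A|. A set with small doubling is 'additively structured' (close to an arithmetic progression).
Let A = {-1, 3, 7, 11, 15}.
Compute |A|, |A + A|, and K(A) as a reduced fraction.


|A| = 5.
Compute A + A by enumerating all 25 pairs.
A + A = {-2, 2, 6, 10, 14, 18, 22, 26, 30}, so |A + A| = 9.
K = |A + A| / |A| = 9/5 (already in lowest terms) ≈ 1.8000.
Reference: AP of size 5 gives K = 9/5 ≈ 1.8000; a fully generic set of size 5 gives K ≈ 3.0000.

|A| = 5, |A + A| = 9, K = 9/5.


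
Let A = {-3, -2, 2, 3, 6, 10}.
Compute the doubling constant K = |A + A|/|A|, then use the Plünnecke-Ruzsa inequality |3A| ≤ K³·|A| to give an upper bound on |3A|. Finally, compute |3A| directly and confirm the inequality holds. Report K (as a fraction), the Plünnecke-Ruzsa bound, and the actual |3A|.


|A| = 6.
Step 1: Compute A + A by enumerating all 36 pairs.
A + A = {-6, -5, -4, -1, 0, 1, 3, 4, 5, 6, 7, 8, 9, 12, 13, 16, 20}, so |A + A| = 17.
Step 2: Doubling constant K = |A + A|/|A| = 17/6 = 17/6 ≈ 2.8333.
Step 3: Plünnecke-Ruzsa gives |3A| ≤ K³·|A| = (2.8333)³ · 6 ≈ 136.4722.
Step 4: Compute 3A = A + A + A directly by enumerating all triples (a,b,c) ∈ A³; |3A| = 32.
Step 5: Check 32 ≤ 136.4722? Yes ✓.

K = 17/6, Plünnecke-Ruzsa bound K³|A| ≈ 136.4722, |3A| = 32, inequality holds.


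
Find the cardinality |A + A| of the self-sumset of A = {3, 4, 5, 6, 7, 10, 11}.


A + A = {a + a' : a, a' ∈ A}; |A| = 7.
General bounds: 2|A| - 1 ≤ |A + A| ≤ |A|(|A|+1)/2, i.e. 13 ≤ |A + A| ≤ 28.
Lower bound 2|A|-1 is attained iff A is an arithmetic progression.
Enumerate sums a + a' for a ≤ a' (symmetric, so this suffices):
a = 3: 3+3=6, 3+4=7, 3+5=8, 3+6=9, 3+7=10, 3+10=13, 3+11=14
a = 4: 4+4=8, 4+5=9, 4+6=10, 4+7=11, 4+10=14, 4+11=15
a = 5: 5+5=10, 5+6=11, 5+7=12, 5+10=15, 5+11=16
a = 6: 6+6=12, 6+7=13, 6+10=16, 6+11=17
a = 7: 7+7=14, 7+10=17, 7+11=18
a = 10: 10+10=20, 10+11=21
a = 11: 11+11=22
Distinct sums: {6, 7, 8, 9, 10, 11, 12, 13, 14, 15, 16, 17, 18, 20, 21, 22}
|A + A| = 16

|A + A| = 16


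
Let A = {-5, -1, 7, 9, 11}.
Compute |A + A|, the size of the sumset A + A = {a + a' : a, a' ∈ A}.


A + A = {a + a' : a, a' ∈ A}; |A| = 5.
General bounds: 2|A| - 1 ≤ |A + A| ≤ |A|(|A|+1)/2, i.e. 9 ≤ |A + A| ≤ 15.
Lower bound 2|A|-1 is attained iff A is an arithmetic progression.
Enumerate sums a + a' for a ≤ a' (symmetric, so this suffices):
a = -5: -5+-5=-10, -5+-1=-6, -5+7=2, -5+9=4, -5+11=6
a = -1: -1+-1=-2, -1+7=6, -1+9=8, -1+11=10
a = 7: 7+7=14, 7+9=16, 7+11=18
a = 9: 9+9=18, 9+11=20
a = 11: 11+11=22
Distinct sums: {-10, -6, -2, 2, 4, 6, 8, 10, 14, 16, 18, 20, 22}
|A + A| = 13

|A + A| = 13


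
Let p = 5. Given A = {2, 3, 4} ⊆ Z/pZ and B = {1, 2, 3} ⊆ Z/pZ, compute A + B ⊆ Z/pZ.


Work in Z/5Z: reduce every sum a + b modulo 5.
Enumerate all 9 pairs:
a = 2: 2+1=3, 2+2=4, 2+3=0
a = 3: 3+1=4, 3+2=0, 3+3=1
a = 4: 4+1=0, 4+2=1, 4+3=2
Distinct residues collected: {0, 1, 2, 3, 4}
|A + B| = 5 (out of 5 total residues).

A + B = {0, 1, 2, 3, 4}


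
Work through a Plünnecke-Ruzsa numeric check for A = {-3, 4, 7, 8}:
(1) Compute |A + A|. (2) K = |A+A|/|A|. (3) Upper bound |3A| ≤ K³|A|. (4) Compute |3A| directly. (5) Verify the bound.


|A| = 4.
Step 1: Compute A + A by enumerating all 16 pairs.
A + A = {-6, 1, 4, 5, 8, 11, 12, 14, 15, 16}, so |A + A| = 10.
Step 2: Doubling constant K = |A + A|/|A| = 10/4 = 10/4 ≈ 2.5000.
Step 3: Plünnecke-Ruzsa gives |3A| ≤ K³·|A| = (2.5000)³ · 4 ≈ 62.5000.
Step 4: Compute 3A = A + A + A directly by enumerating all triples (a,b,c) ∈ A³; |3A| = 19.
Step 5: Check 19 ≤ 62.5000? Yes ✓.

K = 10/4, Plünnecke-Ruzsa bound K³|A| ≈ 62.5000, |3A| = 19, inequality holds.


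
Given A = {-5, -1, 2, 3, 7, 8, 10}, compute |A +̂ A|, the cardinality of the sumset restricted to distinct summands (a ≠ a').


Restricted sumset: A +̂ A = {a + a' : a ∈ A, a' ∈ A, a ≠ a'}.
Equivalently, take A + A and drop any sum 2a that is achievable ONLY as a + a for a ∈ A (i.e. sums representable only with equal summands).
Enumerate pairs (a, a') with a < a' (symmetric, so each unordered pair gives one sum; this covers all a ≠ a'):
  -5 + -1 = -6
  -5 + 2 = -3
  -5 + 3 = -2
  -5 + 7 = 2
  -5 + 8 = 3
  -5 + 10 = 5
  -1 + 2 = 1
  -1 + 3 = 2
  -1 + 7 = 6
  -1 + 8 = 7
  -1 + 10 = 9
  2 + 3 = 5
  2 + 7 = 9
  2 + 8 = 10
  2 + 10 = 12
  3 + 7 = 10
  3 + 8 = 11
  3 + 10 = 13
  7 + 8 = 15
  7 + 10 = 17
  8 + 10 = 18
Collected distinct sums: {-6, -3, -2, 1, 2, 3, 5, 6, 7, 9, 10, 11, 12, 13, 15, 17, 18}
|A +̂ A| = 17
(Reference bound: |A +̂ A| ≥ 2|A| - 3 for |A| ≥ 2, with |A| = 7 giving ≥ 11.)

|A +̂ A| = 17


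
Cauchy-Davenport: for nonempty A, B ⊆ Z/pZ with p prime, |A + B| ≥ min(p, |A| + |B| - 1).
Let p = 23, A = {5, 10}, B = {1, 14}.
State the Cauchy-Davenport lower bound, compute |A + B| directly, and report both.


Cauchy-Davenport: |A + B| ≥ min(p, |A| + |B| - 1) for A, B nonempty in Z/pZ.
|A| = 2, |B| = 2, p = 23.
CD lower bound = min(23, 2 + 2 - 1) = min(23, 3) = 3.
Compute A + B mod 23 directly:
a = 5: 5+1=6, 5+14=19
a = 10: 10+1=11, 10+14=1
A + B = {1, 6, 11, 19}, so |A + B| = 4.
Verify: 4 ≥ 3? Yes ✓.

CD lower bound = 3, actual |A + B| = 4.


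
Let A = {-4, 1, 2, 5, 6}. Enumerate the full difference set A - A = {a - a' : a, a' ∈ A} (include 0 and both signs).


A - A = {a - a' : a, a' ∈ A}.
Compute a - a' for each ordered pair (a, a'):
a = -4: -4--4=0, -4-1=-5, -4-2=-6, -4-5=-9, -4-6=-10
a = 1: 1--4=5, 1-1=0, 1-2=-1, 1-5=-4, 1-6=-5
a = 2: 2--4=6, 2-1=1, 2-2=0, 2-5=-3, 2-6=-4
a = 5: 5--4=9, 5-1=4, 5-2=3, 5-5=0, 5-6=-1
a = 6: 6--4=10, 6-1=5, 6-2=4, 6-5=1, 6-6=0
Collecting distinct values (and noting 0 appears from a-a):
A - A = {-10, -9, -6, -5, -4, -3, -1, 0, 1, 3, 4, 5, 6, 9, 10}
|A - A| = 15

A - A = {-10, -9, -6, -5, -4, -3, -1, 0, 1, 3, 4, 5, 6, 9, 10}


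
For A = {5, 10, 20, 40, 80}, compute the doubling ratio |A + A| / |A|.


|A| = 5.
Compute A + A by enumerating all 25 pairs.
A + A = {10, 15, 20, 25, 30, 40, 45, 50, 60, 80, 85, 90, 100, 120, 160}, so |A + A| = 15.
K = |A + A| / |A| = 15/5 = 3/1 ≈ 3.0000.
Reference: AP of size 5 gives K = 9/5 ≈ 1.8000; a fully generic set of size 5 gives K ≈ 3.0000.

|A| = 5, |A + A| = 15, K = 15/5 = 3/1.


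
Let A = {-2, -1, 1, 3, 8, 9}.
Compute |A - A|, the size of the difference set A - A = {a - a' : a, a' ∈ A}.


A - A = {a - a' : a, a' ∈ A}; |A| = 6.
Bounds: 2|A|-1 ≤ |A - A| ≤ |A|² - |A| + 1, i.e. 11 ≤ |A - A| ≤ 31.
Note: 0 ∈ A - A always (from a - a). The set is symmetric: if d ∈ A - A then -d ∈ A - A.
Enumerate nonzero differences d = a - a' with a > a' (then include -d):
Positive differences: {1, 2, 3, 4, 5, 6, 7, 8, 9, 10, 11}
Full difference set: {0} ∪ (positive diffs) ∪ (negative diffs).
|A - A| = 1 + 2·11 = 23 (matches direct enumeration: 23).

|A - A| = 23


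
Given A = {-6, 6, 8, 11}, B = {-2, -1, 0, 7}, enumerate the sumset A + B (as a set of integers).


A + B = {a + b : a ∈ A, b ∈ B}.
Enumerate all |A|·|B| = 4·4 = 16 pairs (a, b) and collect distinct sums.
a = -6: -6+-2=-8, -6+-1=-7, -6+0=-6, -6+7=1
a = 6: 6+-2=4, 6+-1=5, 6+0=6, 6+7=13
a = 8: 8+-2=6, 8+-1=7, 8+0=8, 8+7=15
a = 11: 11+-2=9, 11+-1=10, 11+0=11, 11+7=18
Collecting distinct sums: A + B = {-8, -7, -6, 1, 4, 5, 6, 7, 8, 9, 10, 11, 13, 15, 18}
|A + B| = 15

A + B = {-8, -7, -6, 1, 4, 5, 6, 7, 8, 9, 10, 11, 13, 15, 18}


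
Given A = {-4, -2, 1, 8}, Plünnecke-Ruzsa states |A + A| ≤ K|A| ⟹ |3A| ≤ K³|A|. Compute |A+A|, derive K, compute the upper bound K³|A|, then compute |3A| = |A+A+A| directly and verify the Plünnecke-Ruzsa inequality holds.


|A| = 4.
Step 1: Compute A + A by enumerating all 16 pairs.
A + A = {-8, -6, -4, -3, -1, 2, 4, 6, 9, 16}, so |A + A| = 10.
Step 2: Doubling constant K = |A + A|/|A| = 10/4 = 10/4 ≈ 2.5000.
Step 3: Plünnecke-Ruzsa gives |3A| ≤ K³·|A| = (2.5000)³ · 4 ≈ 62.5000.
Step 4: Compute 3A = A + A + A directly by enumerating all triples (a,b,c) ∈ A³; |3A| = 19.
Step 5: Check 19 ≤ 62.5000? Yes ✓.

K = 10/4, Plünnecke-Ruzsa bound K³|A| ≈ 62.5000, |3A| = 19, inequality holds.


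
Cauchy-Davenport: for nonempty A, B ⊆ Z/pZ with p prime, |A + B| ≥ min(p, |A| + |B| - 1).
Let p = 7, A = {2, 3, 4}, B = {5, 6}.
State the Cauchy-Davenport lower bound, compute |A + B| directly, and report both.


Cauchy-Davenport: |A + B| ≥ min(p, |A| + |B| - 1) for A, B nonempty in Z/pZ.
|A| = 3, |B| = 2, p = 7.
CD lower bound = min(7, 3 + 2 - 1) = min(7, 4) = 4.
Compute A + B mod 7 directly:
a = 2: 2+5=0, 2+6=1
a = 3: 3+5=1, 3+6=2
a = 4: 4+5=2, 4+6=3
A + B = {0, 1, 2, 3}, so |A + B| = 4.
Verify: 4 ≥ 4? Yes ✓.

CD lower bound = 4, actual |A + B| = 4.


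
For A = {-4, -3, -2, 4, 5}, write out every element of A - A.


A - A = {a - a' : a, a' ∈ A}.
Compute a - a' for each ordered pair (a, a'):
a = -4: -4--4=0, -4--3=-1, -4--2=-2, -4-4=-8, -4-5=-9
a = -3: -3--4=1, -3--3=0, -3--2=-1, -3-4=-7, -3-5=-8
a = -2: -2--4=2, -2--3=1, -2--2=0, -2-4=-6, -2-5=-7
a = 4: 4--4=8, 4--3=7, 4--2=6, 4-4=0, 4-5=-1
a = 5: 5--4=9, 5--3=8, 5--2=7, 5-4=1, 5-5=0
Collecting distinct values (and noting 0 appears from a-a):
A - A = {-9, -8, -7, -6, -2, -1, 0, 1, 2, 6, 7, 8, 9}
|A - A| = 13

A - A = {-9, -8, -7, -6, -2, -1, 0, 1, 2, 6, 7, 8, 9}


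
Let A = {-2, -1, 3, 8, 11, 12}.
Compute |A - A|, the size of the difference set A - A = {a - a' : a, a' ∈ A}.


A - A = {a - a' : a, a' ∈ A}; |A| = 6.
Bounds: 2|A|-1 ≤ |A - A| ≤ |A|² - |A| + 1, i.e. 11 ≤ |A - A| ≤ 31.
Note: 0 ∈ A - A always (from a - a). The set is symmetric: if d ∈ A - A then -d ∈ A - A.
Enumerate nonzero differences d = a - a' with a > a' (then include -d):
Positive differences: {1, 3, 4, 5, 8, 9, 10, 12, 13, 14}
Full difference set: {0} ∪ (positive diffs) ∪ (negative diffs).
|A - A| = 1 + 2·10 = 21 (matches direct enumeration: 21).

|A - A| = 21


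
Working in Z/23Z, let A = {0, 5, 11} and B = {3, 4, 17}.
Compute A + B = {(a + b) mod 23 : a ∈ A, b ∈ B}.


Work in Z/23Z: reduce every sum a + b modulo 23.
Enumerate all 9 pairs:
a = 0: 0+3=3, 0+4=4, 0+17=17
a = 5: 5+3=8, 5+4=9, 5+17=22
a = 11: 11+3=14, 11+4=15, 11+17=5
Distinct residues collected: {3, 4, 5, 8, 9, 14, 15, 17, 22}
|A + B| = 9 (out of 23 total residues).

A + B = {3, 4, 5, 8, 9, 14, 15, 17, 22}


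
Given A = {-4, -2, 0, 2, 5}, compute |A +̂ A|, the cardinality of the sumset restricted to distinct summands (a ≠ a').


Restricted sumset: A +̂ A = {a + a' : a ∈ A, a' ∈ A, a ≠ a'}.
Equivalently, take A + A and drop any sum 2a that is achievable ONLY as a + a for a ∈ A (i.e. sums representable only with equal summands).
Enumerate pairs (a, a') with a < a' (symmetric, so each unordered pair gives one sum; this covers all a ≠ a'):
  -4 + -2 = -6
  -4 + 0 = -4
  -4 + 2 = -2
  -4 + 5 = 1
  -2 + 0 = -2
  -2 + 2 = 0
  -2 + 5 = 3
  0 + 2 = 2
  0 + 5 = 5
  2 + 5 = 7
Collected distinct sums: {-6, -4, -2, 0, 1, 2, 3, 5, 7}
|A +̂ A| = 9
(Reference bound: |A +̂ A| ≥ 2|A| - 3 for |A| ≥ 2, with |A| = 5 giving ≥ 7.)

|A +̂ A| = 9


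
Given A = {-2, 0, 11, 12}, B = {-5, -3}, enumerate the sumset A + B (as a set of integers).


A + B = {a + b : a ∈ A, b ∈ B}.
Enumerate all |A|·|B| = 4·2 = 8 pairs (a, b) and collect distinct sums.
a = -2: -2+-5=-7, -2+-3=-5
a = 0: 0+-5=-5, 0+-3=-3
a = 11: 11+-5=6, 11+-3=8
a = 12: 12+-5=7, 12+-3=9
Collecting distinct sums: A + B = {-7, -5, -3, 6, 7, 8, 9}
|A + B| = 7

A + B = {-7, -5, -3, 6, 7, 8, 9}


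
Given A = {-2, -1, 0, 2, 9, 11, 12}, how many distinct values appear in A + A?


A + A = {a + a' : a, a' ∈ A}; |A| = 7.
General bounds: 2|A| - 1 ≤ |A + A| ≤ |A|(|A|+1)/2, i.e. 13 ≤ |A + A| ≤ 28.
Lower bound 2|A|-1 is attained iff A is an arithmetic progression.
Enumerate sums a + a' for a ≤ a' (symmetric, so this suffices):
a = -2: -2+-2=-4, -2+-1=-3, -2+0=-2, -2+2=0, -2+9=7, -2+11=9, -2+12=10
a = -1: -1+-1=-2, -1+0=-1, -1+2=1, -1+9=8, -1+11=10, -1+12=11
a = 0: 0+0=0, 0+2=2, 0+9=9, 0+11=11, 0+12=12
a = 2: 2+2=4, 2+9=11, 2+11=13, 2+12=14
a = 9: 9+9=18, 9+11=20, 9+12=21
a = 11: 11+11=22, 11+12=23
a = 12: 12+12=24
Distinct sums: {-4, -3, -2, -1, 0, 1, 2, 4, 7, 8, 9, 10, 11, 12, 13, 14, 18, 20, 21, 22, 23, 24}
|A + A| = 22

|A + A| = 22


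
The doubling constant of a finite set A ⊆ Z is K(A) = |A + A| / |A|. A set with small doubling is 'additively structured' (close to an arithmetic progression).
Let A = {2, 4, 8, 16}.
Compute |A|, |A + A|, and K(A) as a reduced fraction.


|A| = 4.
Compute A + A by enumerating all 16 pairs.
A + A = {4, 6, 8, 10, 12, 16, 18, 20, 24, 32}, so |A + A| = 10.
K = |A + A| / |A| = 10/4 = 5/2 ≈ 2.5000.
Reference: AP of size 4 gives K = 7/4 ≈ 1.7500; a fully generic set of size 4 gives K ≈ 2.5000.

|A| = 4, |A + A| = 10, K = 10/4 = 5/2.


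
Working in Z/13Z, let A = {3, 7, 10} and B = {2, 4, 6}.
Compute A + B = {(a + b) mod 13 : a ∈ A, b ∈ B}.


Work in Z/13Z: reduce every sum a + b modulo 13.
Enumerate all 9 pairs:
a = 3: 3+2=5, 3+4=7, 3+6=9
a = 7: 7+2=9, 7+4=11, 7+6=0
a = 10: 10+2=12, 10+4=1, 10+6=3
Distinct residues collected: {0, 1, 3, 5, 7, 9, 11, 12}
|A + B| = 8 (out of 13 total residues).

A + B = {0, 1, 3, 5, 7, 9, 11, 12}


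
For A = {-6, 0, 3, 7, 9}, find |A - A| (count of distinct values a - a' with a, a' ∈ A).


A - A = {a - a' : a, a' ∈ A}; |A| = 5.
Bounds: 2|A|-1 ≤ |A - A| ≤ |A|² - |A| + 1, i.e. 9 ≤ |A - A| ≤ 21.
Note: 0 ∈ A - A always (from a - a). The set is symmetric: if d ∈ A - A then -d ∈ A - A.
Enumerate nonzero differences d = a - a' with a > a' (then include -d):
Positive differences: {2, 3, 4, 6, 7, 9, 13, 15}
Full difference set: {0} ∪ (positive diffs) ∪ (negative diffs).
|A - A| = 1 + 2·8 = 17 (matches direct enumeration: 17).

|A - A| = 17


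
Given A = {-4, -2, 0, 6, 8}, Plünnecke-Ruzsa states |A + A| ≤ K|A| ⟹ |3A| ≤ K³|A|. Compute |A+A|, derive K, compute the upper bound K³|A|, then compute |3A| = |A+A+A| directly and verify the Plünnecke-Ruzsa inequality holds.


|A| = 5.
Step 1: Compute A + A by enumerating all 25 pairs.
A + A = {-8, -6, -4, -2, 0, 2, 4, 6, 8, 12, 14, 16}, so |A + A| = 12.
Step 2: Doubling constant K = |A + A|/|A| = 12/5 = 12/5 ≈ 2.4000.
Step 3: Plünnecke-Ruzsa gives |3A| ≤ K³·|A| = (2.4000)³ · 5 ≈ 69.1200.
Step 4: Compute 3A = A + A + A directly by enumerating all triples (a,b,c) ∈ A³; |3A| = 19.
Step 5: Check 19 ≤ 69.1200? Yes ✓.

K = 12/5, Plünnecke-Ruzsa bound K³|A| ≈ 69.1200, |3A| = 19, inequality holds.


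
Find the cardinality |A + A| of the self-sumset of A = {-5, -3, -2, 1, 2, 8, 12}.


A + A = {a + a' : a, a' ∈ A}; |A| = 7.
General bounds: 2|A| - 1 ≤ |A + A| ≤ |A|(|A|+1)/2, i.e. 13 ≤ |A + A| ≤ 28.
Lower bound 2|A|-1 is attained iff A is an arithmetic progression.
Enumerate sums a + a' for a ≤ a' (symmetric, so this suffices):
a = -5: -5+-5=-10, -5+-3=-8, -5+-2=-7, -5+1=-4, -5+2=-3, -5+8=3, -5+12=7
a = -3: -3+-3=-6, -3+-2=-5, -3+1=-2, -3+2=-1, -3+8=5, -3+12=9
a = -2: -2+-2=-4, -2+1=-1, -2+2=0, -2+8=6, -2+12=10
a = 1: 1+1=2, 1+2=3, 1+8=9, 1+12=13
a = 2: 2+2=4, 2+8=10, 2+12=14
a = 8: 8+8=16, 8+12=20
a = 12: 12+12=24
Distinct sums: {-10, -8, -7, -6, -5, -4, -3, -2, -1, 0, 2, 3, 4, 5, 6, 7, 9, 10, 13, 14, 16, 20, 24}
|A + A| = 23

|A + A| = 23
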